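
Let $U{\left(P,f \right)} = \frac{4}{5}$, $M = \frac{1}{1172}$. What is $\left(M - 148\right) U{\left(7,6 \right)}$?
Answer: $- \frac{34691}{293} \approx -118.4$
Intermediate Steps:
$M = \frac{1}{1172} \approx 0.00085324$
$U{\left(P,f \right)} = \frac{4}{5}$ ($U{\left(P,f \right)} = 4 \cdot \frac{1}{5} = \frac{4}{5}$)
$\left(M - 148\right) U{\left(7,6 \right)} = \left(\frac{1}{1172} - 148\right) \frac{4}{5} = \left(- \frac{173455}{1172}\right) \frac{4}{5} = - \frac{34691}{293}$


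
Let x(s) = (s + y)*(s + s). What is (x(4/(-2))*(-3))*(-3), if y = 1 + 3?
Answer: -72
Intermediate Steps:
y = 4
x(s) = 2*s*(4 + s) (x(s) = (s + 4)*(s + s) = (4 + s)*(2*s) = 2*s*(4 + s))
(x(4/(-2))*(-3))*(-3) = ((2*(4/(-2))*(4 + 4/(-2)))*(-3))*(-3) = ((2*(4*(-½))*(4 + 4*(-½)))*(-3))*(-3) = ((2*(-2)*(4 - 2))*(-3))*(-3) = ((2*(-2)*2)*(-3))*(-3) = -8*(-3)*(-3) = 24*(-3) = -72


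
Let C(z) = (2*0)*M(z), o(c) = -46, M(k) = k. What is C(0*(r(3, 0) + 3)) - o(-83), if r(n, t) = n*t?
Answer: 46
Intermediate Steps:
C(z) = 0 (C(z) = (2*0)*z = 0*z = 0)
C(0*(r(3, 0) + 3)) - o(-83) = 0 - 1*(-46) = 0 + 46 = 46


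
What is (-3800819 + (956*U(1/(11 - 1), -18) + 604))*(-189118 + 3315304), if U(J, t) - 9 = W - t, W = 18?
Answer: -11745690408270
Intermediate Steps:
U(J, t) = 27 - t (U(J, t) = 9 + (18 - t) = 27 - t)
(-3800819 + (956*U(1/(11 - 1), -18) + 604))*(-189118 + 3315304) = (-3800819 + (956*(27 - 1*(-18)) + 604))*(-189118 + 3315304) = (-3800819 + (956*(27 + 18) + 604))*3126186 = (-3800819 + (956*45 + 604))*3126186 = (-3800819 + (43020 + 604))*3126186 = (-3800819 + 43624)*3126186 = -3757195*3126186 = -11745690408270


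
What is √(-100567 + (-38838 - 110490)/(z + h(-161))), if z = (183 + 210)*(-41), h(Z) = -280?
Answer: I*√159899213791/1261 ≈ 317.11*I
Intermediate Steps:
z = -16113 (z = 393*(-41) = -16113)
√(-100567 + (-38838 - 110490)/(z + h(-161))) = √(-100567 + (-38838 - 110490)/(-16113 - 280)) = √(-100567 - 149328/(-16393)) = √(-100567 - 149328*(-1/16393)) = √(-100567 + 149328/16393) = √(-1648445503/16393) = I*√159899213791/1261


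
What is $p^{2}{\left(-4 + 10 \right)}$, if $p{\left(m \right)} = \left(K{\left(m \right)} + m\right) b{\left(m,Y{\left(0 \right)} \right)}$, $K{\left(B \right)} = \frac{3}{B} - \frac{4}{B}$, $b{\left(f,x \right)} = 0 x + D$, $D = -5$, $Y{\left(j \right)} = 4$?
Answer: $\frac{30625}{36} \approx 850.69$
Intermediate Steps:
$b{\left(f,x \right)} = -5$ ($b{\left(f,x \right)} = 0 x - 5 = 0 - 5 = -5$)
$K{\left(B \right)} = - \frac{1}{B}$
$p{\left(m \right)} = - 5 m + \frac{5}{m}$ ($p{\left(m \right)} = \left(- \frac{1}{m} + m\right) \left(-5\right) = \left(m - \frac{1}{m}\right) \left(-5\right) = - 5 m + \frac{5}{m}$)
$p^{2}{\left(-4 + 10 \right)} = \left(- 5 \left(-4 + 10\right) + \frac{5}{-4 + 10}\right)^{2} = \left(\left(-5\right) 6 + \frac{5}{6}\right)^{2} = \left(-30 + 5 \cdot \frac{1}{6}\right)^{2} = \left(-30 + \frac{5}{6}\right)^{2} = \left(- \frac{175}{6}\right)^{2} = \frac{30625}{36}$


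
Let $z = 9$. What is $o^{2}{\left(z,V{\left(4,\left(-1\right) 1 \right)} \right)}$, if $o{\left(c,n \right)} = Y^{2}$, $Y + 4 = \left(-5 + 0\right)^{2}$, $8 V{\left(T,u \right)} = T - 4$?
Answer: $194481$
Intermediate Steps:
$V{\left(T,u \right)} = - \frac{1}{2} + \frac{T}{8}$ ($V{\left(T,u \right)} = \frac{T - 4}{8} = \frac{-4 + T}{8} = - \frac{1}{2} + \frac{T}{8}$)
$Y = 21$ ($Y = -4 + \left(-5 + 0\right)^{2} = -4 + \left(-5\right)^{2} = -4 + 25 = 21$)
$o{\left(c,n \right)} = 441$ ($o{\left(c,n \right)} = 21^{2} = 441$)
$o^{2}{\left(z,V{\left(4,\left(-1\right) 1 \right)} \right)} = 441^{2} = 194481$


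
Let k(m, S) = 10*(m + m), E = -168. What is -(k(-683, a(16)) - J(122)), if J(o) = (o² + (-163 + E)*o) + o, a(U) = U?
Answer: -11716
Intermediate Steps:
J(o) = o² - 330*o (J(o) = (o² + (-163 - 168)*o) + o = (o² - 331*o) + o = o² - 330*o)
k(m, S) = 20*m (k(m, S) = 10*(2*m) = 20*m)
-(k(-683, a(16)) - J(122)) = -(20*(-683) - 122*(-330 + 122)) = -(-13660 - 122*(-208)) = -(-13660 - 1*(-25376)) = -(-13660 + 25376) = -1*11716 = -11716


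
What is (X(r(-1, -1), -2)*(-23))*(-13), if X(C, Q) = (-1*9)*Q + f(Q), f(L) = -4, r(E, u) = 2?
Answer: 4186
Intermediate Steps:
X(C, Q) = -4 - 9*Q (X(C, Q) = (-1*9)*Q - 4 = -9*Q - 4 = -4 - 9*Q)
(X(r(-1, -1), -2)*(-23))*(-13) = ((-4 - 9*(-2))*(-23))*(-13) = ((-4 + 18)*(-23))*(-13) = (14*(-23))*(-13) = -322*(-13) = 4186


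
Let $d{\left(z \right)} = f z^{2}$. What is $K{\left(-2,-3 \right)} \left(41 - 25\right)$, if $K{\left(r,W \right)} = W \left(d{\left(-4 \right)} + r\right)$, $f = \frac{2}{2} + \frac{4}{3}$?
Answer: $-1696$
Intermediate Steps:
$f = \frac{7}{3}$ ($f = 2 \cdot \frac{1}{2} + 4 \cdot \frac{1}{3} = 1 + \frac{4}{3} = \frac{7}{3} \approx 2.3333$)
$d{\left(z \right)} = \frac{7 z^{2}}{3}$
$K{\left(r,W \right)} = W \left(\frac{112}{3} + r\right)$ ($K{\left(r,W \right)} = W \left(\frac{7 \left(-4\right)^{2}}{3} + r\right) = W \left(\frac{7}{3} \cdot 16 + r\right) = W \left(\frac{112}{3} + r\right)$)
$K{\left(-2,-3 \right)} \left(41 - 25\right) = \frac{1}{3} \left(-3\right) \left(112 + 3 \left(-2\right)\right) \left(41 - 25\right) = \frac{1}{3} \left(-3\right) \left(112 - 6\right) 16 = \frac{1}{3} \left(-3\right) 106 \cdot 16 = \left(-106\right) 16 = -1696$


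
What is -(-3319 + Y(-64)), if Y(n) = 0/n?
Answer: 3319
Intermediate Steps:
Y(n) = 0
-(-3319 + Y(-64)) = -(-3319 + 0) = -1*(-3319) = 3319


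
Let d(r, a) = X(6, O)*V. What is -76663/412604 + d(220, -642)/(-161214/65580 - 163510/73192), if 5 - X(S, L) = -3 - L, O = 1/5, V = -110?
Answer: 74360753568652589/387204113026348 ≈ 192.05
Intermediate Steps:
O = ⅕ ≈ 0.20000
X(S, L) = 8 + L (X(S, L) = 5 - (-3 - L) = 5 + (3 + L) = 8 + L)
d(r, a) = -902 (d(r, a) = (8 + ⅕)*(-110) = (41/5)*(-110) = -902)
-76663/412604 + d(220, -642)/(-161214/65580 - 163510/73192) = -76663/412604 - 902/(-161214/65580 - 163510/73192) = -76663*1/412604 - 902/(-161214*1/65580 - 163510*1/73192) = -76663/412604 - 902/(-26869/10930 - 81755/36596) = -76663/412604 - 902/(-938440037/199997140) = -76663/412604 - 902*(-199997140/938440037) = -76663/412604 + 180397420280/938440037 = 74360753568652589/387204113026348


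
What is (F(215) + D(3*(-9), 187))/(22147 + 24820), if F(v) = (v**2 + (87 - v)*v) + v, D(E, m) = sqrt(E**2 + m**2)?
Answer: 18920/46967 + sqrt(35698)/46967 ≈ 0.40686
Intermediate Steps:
F(v) = v + v**2 + v*(87 - v) (F(v) = (v**2 + v*(87 - v)) + v = v + v**2 + v*(87 - v))
(F(215) + D(3*(-9), 187))/(22147 + 24820) = (88*215 + sqrt((3*(-9))**2 + 187**2))/(22147 + 24820) = (18920 + sqrt((-27)**2 + 34969))/46967 = (18920 + sqrt(729 + 34969))*(1/46967) = (18920 + sqrt(35698))*(1/46967) = 18920/46967 + sqrt(35698)/46967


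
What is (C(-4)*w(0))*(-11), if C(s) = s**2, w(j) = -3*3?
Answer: 1584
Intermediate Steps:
w(j) = -9
(C(-4)*w(0))*(-11) = ((-4)**2*(-9))*(-11) = (16*(-9))*(-11) = -144*(-11) = 1584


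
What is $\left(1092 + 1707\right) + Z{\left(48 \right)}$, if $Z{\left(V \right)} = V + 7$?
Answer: $2854$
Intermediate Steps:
$Z{\left(V \right)} = 7 + V$
$\left(1092 + 1707\right) + Z{\left(48 \right)} = \left(1092 + 1707\right) + \left(7 + 48\right) = 2799 + 55 = 2854$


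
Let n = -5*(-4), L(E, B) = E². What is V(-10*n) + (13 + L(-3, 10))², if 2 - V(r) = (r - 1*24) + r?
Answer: 910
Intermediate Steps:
n = 20
V(r) = 26 - 2*r (V(r) = 2 - ((r - 1*24) + r) = 2 - ((r - 24) + r) = 2 - ((-24 + r) + r) = 2 - (-24 + 2*r) = 2 + (24 - 2*r) = 26 - 2*r)
V(-10*n) + (13 + L(-3, 10))² = (26 - (-20)*20) + (13 + (-3)²)² = (26 - 2*(-200)) + (13 + 9)² = (26 + 400) + 22² = 426 + 484 = 910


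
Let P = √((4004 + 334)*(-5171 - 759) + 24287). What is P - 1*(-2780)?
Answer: 2780 + I*√25700053 ≈ 2780.0 + 5069.5*I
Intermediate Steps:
P = I*√25700053 (P = √(4338*(-5930) + 24287) = √(-25724340 + 24287) = √(-25700053) = I*√25700053 ≈ 5069.5*I)
P - 1*(-2780) = I*√25700053 - 1*(-2780) = I*√25700053 + 2780 = 2780 + I*√25700053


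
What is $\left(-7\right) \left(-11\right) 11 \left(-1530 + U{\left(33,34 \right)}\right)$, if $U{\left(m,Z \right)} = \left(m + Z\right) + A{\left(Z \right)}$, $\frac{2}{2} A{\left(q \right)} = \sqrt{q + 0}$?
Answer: $-1239161 + 847 \sqrt{34} \approx -1.2342 \cdot 10^{6}$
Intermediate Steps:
$A{\left(q \right)} = \sqrt{q}$ ($A{\left(q \right)} = \sqrt{q + 0} = \sqrt{q}$)
$U{\left(m,Z \right)} = Z + m + \sqrt{Z}$ ($U{\left(m,Z \right)} = \left(m + Z\right) + \sqrt{Z} = \left(Z + m\right) + \sqrt{Z} = Z + m + \sqrt{Z}$)
$\left(-7\right) \left(-11\right) 11 \left(-1530 + U{\left(33,34 \right)}\right) = \left(-7\right) \left(-11\right) 11 \left(-1530 + \left(34 + 33 + \sqrt{34}\right)\right) = 77 \cdot 11 \left(-1530 + \left(67 + \sqrt{34}\right)\right) = 847 \left(-1463 + \sqrt{34}\right) = -1239161 + 847 \sqrt{34}$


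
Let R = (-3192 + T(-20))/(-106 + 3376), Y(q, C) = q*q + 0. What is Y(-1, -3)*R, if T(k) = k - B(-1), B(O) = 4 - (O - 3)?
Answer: -322/327 ≈ -0.98471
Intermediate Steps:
B(O) = 7 - O (B(O) = 4 - (-3 + O) = 4 + (3 - O) = 7 - O)
T(k) = -8 + k (T(k) = k - (7 - 1*(-1)) = k - (7 + 1) = k - 1*8 = k - 8 = -8 + k)
Y(q, C) = q**2 (Y(q, C) = q**2 + 0 = q**2)
R = -322/327 (R = (-3192 + (-8 - 20))/(-106 + 3376) = (-3192 - 28)/3270 = -3220*1/3270 = -322/327 ≈ -0.98471)
Y(-1, -3)*R = (-1)**2*(-322/327) = 1*(-322/327) = -322/327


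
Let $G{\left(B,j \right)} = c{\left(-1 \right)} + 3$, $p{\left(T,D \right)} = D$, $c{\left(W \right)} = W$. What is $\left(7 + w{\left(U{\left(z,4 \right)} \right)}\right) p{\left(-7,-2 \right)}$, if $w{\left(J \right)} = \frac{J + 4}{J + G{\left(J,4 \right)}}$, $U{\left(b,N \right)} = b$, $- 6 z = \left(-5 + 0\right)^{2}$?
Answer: $- \frac{184}{13} \approx -14.154$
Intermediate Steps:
$z = - \frac{25}{6}$ ($z = - \frac{\left(-5 + 0\right)^{2}}{6} = - \frac{\left(-5\right)^{2}}{6} = \left(- \frac{1}{6}\right) 25 = - \frac{25}{6} \approx -4.1667$)
$G{\left(B,j \right)} = 2$ ($G{\left(B,j \right)} = -1 + 3 = 2$)
$w{\left(J \right)} = \frac{4 + J}{2 + J}$ ($w{\left(J \right)} = \frac{J + 4}{J + 2} = \frac{4 + J}{2 + J}$)
$\left(7 + w{\left(U{\left(z,4 \right)} \right)}\right) p{\left(-7,-2 \right)} = \left(7 + \frac{4 - \frac{25}{6}}{2 - \frac{25}{6}}\right) \left(-2\right) = \left(7 + \frac{1}{- \frac{13}{6}} \left(- \frac{1}{6}\right)\right) \left(-2\right) = \left(7 - - \frac{1}{13}\right) \left(-2\right) = \left(7 + \frac{1}{13}\right) \left(-2\right) = \frac{92}{13} \left(-2\right) = - \frac{184}{13}$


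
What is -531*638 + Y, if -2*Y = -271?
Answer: -677285/2 ≈ -3.3864e+5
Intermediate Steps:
Y = 271/2 (Y = -½*(-271) = 271/2 ≈ 135.50)
-531*638 + Y = -531*638 + 271/2 = -338778 + 271/2 = -677285/2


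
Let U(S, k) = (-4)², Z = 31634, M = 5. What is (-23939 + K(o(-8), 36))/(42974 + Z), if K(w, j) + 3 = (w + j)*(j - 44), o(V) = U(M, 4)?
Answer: -12179/37304 ≈ -0.32648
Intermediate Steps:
U(S, k) = 16
o(V) = 16
K(w, j) = -3 + (-44 + j)*(j + w) (K(w, j) = -3 + (w + j)*(j - 44) = -3 + (j + w)*(-44 + j) = -3 + (-44 + j)*(j + w))
(-23939 + K(o(-8), 36))/(42974 + Z) = (-23939 + (-3 + 36² - 44*36 - 44*16 + 36*16))/(42974 + 31634) = (-23939 + (-3 + 1296 - 1584 - 704 + 576))/74608 = (-23939 - 419)*(1/74608) = -24358*1/74608 = -12179/37304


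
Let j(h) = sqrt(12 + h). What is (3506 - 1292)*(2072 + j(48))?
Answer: 4587408 + 4428*sqrt(15) ≈ 4.6046e+6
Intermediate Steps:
(3506 - 1292)*(2072 + j(48)) = (3506 - 1292)*(2072 + sqrt(12 + 48)) = 2214*(2072 + sqrt(60)) = 2214*(2072 + 2*sqrt(15)) = 4587408 + 4428*sqrt(15)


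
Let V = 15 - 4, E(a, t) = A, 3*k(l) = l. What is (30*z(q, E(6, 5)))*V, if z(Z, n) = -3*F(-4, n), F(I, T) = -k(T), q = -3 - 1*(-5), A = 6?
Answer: 1980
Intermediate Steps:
k(l) = l/3
E(a, t) = 6
q = 2 (q = -3 + 5 = 2)
F(I, T) = -T/3
V = 11
z(Z, n) = n (z(Z, n) = -(-1)*n = n)
(30*z(q, E(6, 5)))*V = (30*6)*11 = 180*11 = 1980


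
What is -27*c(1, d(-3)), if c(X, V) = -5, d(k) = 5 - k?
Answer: 135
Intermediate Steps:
-27*c(1, d(-3)) = -27*(-5) = 135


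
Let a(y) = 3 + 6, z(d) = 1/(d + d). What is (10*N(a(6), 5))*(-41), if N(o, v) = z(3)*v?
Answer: -1025/3 ≈ -341.67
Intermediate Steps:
z(d) = 1/(2*d)
a(y) = 9
N(o, v) = v/6 (N(o, v) = ((1/2)/3)*v = ((1/2)*(1/3))*v = v/6)
(10*N(a(6), 5))*(-41) = (10*((1/6)*5))*(-41) = (10*(5/6))*(-41) = (25/3)*(-41) = -1025/3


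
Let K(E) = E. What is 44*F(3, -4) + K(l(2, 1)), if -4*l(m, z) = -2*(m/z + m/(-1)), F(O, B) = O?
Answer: 132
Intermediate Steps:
l(m, z) = -m/2 + m/(2*z) (l(m, z) = -(-1)*(m/z + m/(-1))/2 = -(-1)*(m/z + m*(-1))/2 = -(-1)*(m/z - m)/2 = -(-1)*(-m + m/z)/2 = -(2*m - 2*m/z)/4 = -m/2 + m/(2*z))
44*F(3, -4) + K(l(2, 1)) = 44*3 + (1/2)*2*(1 - 1*1)/1 = 132 + (1/2)*2*1*(1 - 1) = 132 + (1/2)*2*1*0 = 132 + 0 = 132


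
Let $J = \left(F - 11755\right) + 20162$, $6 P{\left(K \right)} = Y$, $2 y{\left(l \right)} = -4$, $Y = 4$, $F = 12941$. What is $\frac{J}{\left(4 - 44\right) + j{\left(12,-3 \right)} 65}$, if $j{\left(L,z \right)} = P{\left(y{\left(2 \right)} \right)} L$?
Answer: $\frac{1779}{40} \approx 44.475$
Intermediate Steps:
$y{\left(l \right)} = -2$ ($y{\left(l \right)} = \frac{1}{2} \left(-4\right) = -2$)
$P{\left(K \right)} = \frac{2}{3}$ ($P{\left(K \right)} = \frac{1}{6} \cdot 4 = \frac{2}{3}$)
$j{\left(L,z \right)} = \frac{2 L}{3}$
$J = 21348$ ($J = \left(12941 - 11755\right) + 20162 = 1186 + 20162 = 21348$)
$\frac{J}{\left(4 - 44\right) + j{\left(12,-3 \right)} 65} = \frac{21348}{\left(4 - 44\right) + \frac{2}{3} \cdot 12 \cdot 65} = \frac{21348}{\left(4 - 44\right) + 8 \cdot 65} = \frac{21348}{-40 + 520} = \frac{21348}{480} = 21348 \cdot \frac{1}{480} = \frac{1779}{40}$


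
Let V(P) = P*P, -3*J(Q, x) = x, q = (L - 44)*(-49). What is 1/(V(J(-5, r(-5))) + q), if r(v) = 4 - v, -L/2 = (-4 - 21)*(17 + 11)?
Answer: -1/66435 ≈ -1.5052e-5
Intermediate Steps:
L = 1400 (L = -2*(-4 - 21)*(17 + 11) = -(-50)*28 = -2*(-700) = 1400)
q = -66444 (q = (1400 - 44)*(-49) = 1356*(-49) = -66444)
J(Q, x) = -x/3
V(P) = P²
1/(V(J(-5, r(-5))) + q) = 1/((-(4 - 1*(-5))/3)² - 66444) = 1/((-(4 + 5)/3)² - 66444) = 1/((-⅓*9)² - 66444) = 1/((-3)² - 66444) = 1/(9 - 66444) = 1/(-66435) = -1/66435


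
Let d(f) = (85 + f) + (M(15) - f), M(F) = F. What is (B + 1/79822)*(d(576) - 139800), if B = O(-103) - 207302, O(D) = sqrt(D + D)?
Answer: 1155826127973550/39911 - 139700*I*sqrt(206) ≈ 2.896e+10 - 2.0051e+6*I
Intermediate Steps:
O(D) = sqrt(2)*sqrt(D) (O(D) = sqrt(2*D) = sqrt(2)*sqrt(D))
d(f) = 100 (d(f) = (85 + f) + (15 - f) = 100)
B = -207302 + I*sqrt(206) (B = sqrt(2)*sqrt(-103) - 207302 = sqrt(2)*(I*sqrt(103)) - 207302 = I*sqrt(206) - 207302 = -207302 + I*sqrt(206) ≈ -2.073e+5 + 14.353*I)
(B + 1/79822)*(d(576) - 139800) = ((-207302 + I*sqrt(206)) + 1/79822)*(100 - 139800) = ((-207302 + I*sqrt(206)) + 1/79822)*(-139700) = (-16547260243/79822 + I*sqrt(206))*(-139700) = 1155826127973550/39911 - 139700*I*sqrt(206)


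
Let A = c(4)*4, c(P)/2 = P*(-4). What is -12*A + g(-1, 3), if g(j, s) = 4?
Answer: 1540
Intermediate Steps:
c(P) = -8*P (c(P) = 2*(P*(-4)) = 2*(-4*P) = -8*P)
A = -128 (A = -8*4*4 = -32*4 = -128)
-12*A + g(-1, 3) = -12*(-128) + 4 = 1536 + 4 = 1540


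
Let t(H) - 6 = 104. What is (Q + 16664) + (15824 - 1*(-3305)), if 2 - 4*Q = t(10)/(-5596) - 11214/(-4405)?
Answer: 1764615618563/49300760 ≈ 35793.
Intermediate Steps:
t(H) = 110 (t(H) = 6 + 104 = 110)
Q = -6484117/49300760 (Q = ½ - (110/(-5596) - 11214/(-4405))/4 = ½ - (110*(-1/5596) - 11214*(-1/4405))/4 = ½ - (-55/2798 + 11214/4405)/4 = ½ - ¼*31134497/12325190 = ½ - 31134497/49300760 = -6484117/49300760 ≈ -0.13152)
(Q + 16664) + (15824 - 1*(-3305)) = (-6484117/49300760 + 16664) + (15824 - 1*(-3305)) = 821541380523/49300760 + (15824 + 3305) = 821541380523/49300760 + 19129 = 1764615618563/49300760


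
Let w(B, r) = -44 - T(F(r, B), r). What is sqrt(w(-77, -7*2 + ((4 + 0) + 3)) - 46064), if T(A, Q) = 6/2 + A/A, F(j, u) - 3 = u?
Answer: 4*I*sqrt(2882) ≈ 214.74*I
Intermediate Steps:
F(j, u) = 3 + u
T(A, Q) = 4 (T(A, Q) = 6*(1/2) + 1 = 3 + 1 = 4)
w(B, r) = -48 (w(B, r) = -44 - 1*4 = -44 - 4 = -48)
sqrt(w(-77, -7*2 + ((4 + 0) + 3)) - 46064) = sqrt(-48 - 46064) = sqrt(-46112) = 4*I*sqrt(2882)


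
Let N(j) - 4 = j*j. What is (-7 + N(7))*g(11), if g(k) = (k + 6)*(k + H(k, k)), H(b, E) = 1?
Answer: 9384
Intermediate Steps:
N(j) = 4 + j**2 (N(j) = 4 + j*j = 4 + j**2)
g(k) = (1 + k)*(6 + k) (g(k) = (k + 6)*(k + 1) = (6 + k)*(1 + k) = (1 + k)*(6 + k))
(-7 + N(7))*g(11) = (-7 + (4 + 7**2))*(6 + 11**2 + 7*11) = (-7 + (4 + 49))*(6 + 121 + 77) = (-7 + 53)*204 = 46*204 = 9384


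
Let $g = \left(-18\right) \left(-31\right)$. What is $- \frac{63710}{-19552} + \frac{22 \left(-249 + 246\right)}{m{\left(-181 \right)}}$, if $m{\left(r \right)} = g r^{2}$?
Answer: $\frac{97054846379}{29785252848} \approx 3.2585$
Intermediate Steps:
$g = 558$
$m{\left(r \right)} = 558 r^{2}$
$- \frac{63710}{-19552} + \frac{22 \left(-249 + 246\right)}{m{\left(-181 \right)}} = - \frac{63710}{-19552} + \frac{22 \left(-249 + 246\right)}{558 \left(-181\right)^{2}} = \left(-63710\right) \left(- \frac{1}{19552}\right) + \frac{22 \left(-3\right)}{558 \cdot 32761} = \frac{31855}{9776} - \frac{66}{18280638} = \frac{31855}{9776} - \frac{11}{3046773} = \frac{97054846379}{29785252848}$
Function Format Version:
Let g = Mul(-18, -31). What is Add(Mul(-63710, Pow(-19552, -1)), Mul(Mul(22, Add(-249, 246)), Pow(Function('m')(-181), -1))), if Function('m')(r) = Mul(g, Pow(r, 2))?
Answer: Rational(97054846379, 29785252848) ≈ 3.2585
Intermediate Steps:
g = 558
Function('m')(r) = Mul(558, Pow(r, 2))
Add(Mul(-63710, Pow(-19552, -1)), Mul(Mul(22, Add(-249, 246)), Pow(Function('m')(-181), -1))) = Add(Mul(-63710, Pow(-19552, -1)), Mul(Mul(22, Add(-249, 246)), Pow(Mul(558, Pow(-181, 2)), -1))) = Add(Mul(-63710, Rational(-1, 19552)), Mul(Mul(22, -3), Pow(Mul(558, 32761), -1))) = Add(Rational(31855, 9776), Mul(-66, Pow(18280638, -1))) = Add(Rational(31855, 9776), Mul(-66, Rational(1, 18280638))) = Add(Rational(31855, 9776), Rational(-11, 3046773)) = Rational(97054846379, 29785252848)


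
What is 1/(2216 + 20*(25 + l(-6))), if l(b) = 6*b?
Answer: 1/1996 ≈ 0.00050100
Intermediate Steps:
1/(2216 + 20*(25 + l(-6))) = 1/(2216 + 20*(25 + 6*(-6))) = 1/(2216 + 20*(25 - 36)) = 1/(2216 + 20*(-11)) = 1/(2216 - 220) = 1/1996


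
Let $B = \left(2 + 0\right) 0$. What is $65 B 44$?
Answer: $0$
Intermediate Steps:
$B = 0$ ($B = 2 \cdot 0 = 0$)
$65 B 44 = 65 \cdot 0 \cdot 44 = 0 \cdot 44 = 0$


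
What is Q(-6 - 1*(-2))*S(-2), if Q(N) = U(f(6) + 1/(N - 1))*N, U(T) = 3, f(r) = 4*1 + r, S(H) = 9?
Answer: -108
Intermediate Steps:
f(r) = 4 + r
Q(N) = 3*N
Q(-6 - 1*(-2))*S(-2) = (3*(-6 - 1*(-2)))*9 = (3*(-6 + 2))*9 = (3*(-4))*9 = -12*9 = -108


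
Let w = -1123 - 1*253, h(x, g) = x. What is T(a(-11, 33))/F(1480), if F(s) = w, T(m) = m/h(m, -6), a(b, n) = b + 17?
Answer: -1/1376 ≈ -0.00072674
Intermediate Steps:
a(b, n) = 17 + b
w = -1376 (w = -1123 - 253 = -1376)
T(m) = 1 (T(m) = m/m = 1)
F(s) = -1376
T(a(-11, 33))/F(1480) = 1/(-1376) = 1*(-1/1376) = -1/1376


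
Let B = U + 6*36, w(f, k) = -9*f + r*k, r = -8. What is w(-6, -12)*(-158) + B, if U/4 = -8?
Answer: -23516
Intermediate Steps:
U = -32 (U = 4*(-8) = -32)
w(f, k) = -9*f - 8*k
B = 184 (B = -32 + 6*36 = -32 + 216 = 184)
w(-6, -12)*(-158) + B = (-9*(-6) - 8*(-12))*(-158) + 184 = (54 + 96)*(-158) + 184 = 150*(-158) + 184 = -23700 + 184 = -23516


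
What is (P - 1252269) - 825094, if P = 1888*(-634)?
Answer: -3274355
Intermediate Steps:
P = -1196992
(P - 1252269) - 825094 = (-1196992 - 1252269) - 825094 = -2449261 - 825094 = -3274355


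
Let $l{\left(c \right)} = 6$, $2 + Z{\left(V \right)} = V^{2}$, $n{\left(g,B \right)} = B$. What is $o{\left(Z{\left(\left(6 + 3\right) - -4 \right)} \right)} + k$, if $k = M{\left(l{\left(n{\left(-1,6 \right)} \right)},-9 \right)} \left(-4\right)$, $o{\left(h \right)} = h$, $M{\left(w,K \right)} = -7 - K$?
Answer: $159$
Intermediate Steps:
$Z{\left(V \right)} = -2 + V^{2}$
$k = -8$ ($k = \left(-7 - -9\right) \left(-4\right) = \left(-7 + 9\right) \left(-4\right) = 2 \left(-4\right) = -8$)
$o{\left(Z{\left(\left(6 + 3\right) - -4 \right)} \right)} + k = \left(-2 + \left(\left(6 + 3\right) - -4\right)^{2}\right) - 8 = \left(-2 + \left(9 + 4\right)^{2}\right) - 8 = \left(-2 + 13^{2}\right) - 8 = \left(-2 + 169\right) - 8 = 167 - 8 = 159$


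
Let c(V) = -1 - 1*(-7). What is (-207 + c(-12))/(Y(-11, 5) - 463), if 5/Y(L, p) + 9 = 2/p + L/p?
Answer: 10854/25027 ≈ 0.43369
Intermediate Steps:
c(V) = 6 (c(V) = -1 + 7 = 6)
Y(L, p) = 5/(-9 + 2/p + L/p) (Y(L, p) = 5/(-9 + (2/p + L/p)) = 5/(-9 + 2/p + L/p))
(-207 + c(-12))/(Y(-11, 5) - 463) = (-207 + 6)/(5*5/(2 - 11 - 9*5) - 463) = -201/(5*5/(2 - 11 - 45) - 463) = -201/(5*5/(-54) - 463) = -201/(5*5*(-1/54) - 463) = -201/(-25/54 - 463) = -201/(-25027/54) = -201*(-54/25027) = 10854/25027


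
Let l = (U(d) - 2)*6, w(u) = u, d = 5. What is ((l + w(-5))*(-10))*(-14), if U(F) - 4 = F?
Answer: 5180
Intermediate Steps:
U(F) = 4 + F
l = 42 (l = ((4 + 5) - 2)*6 = (9 - 2)*6 = 7*6 = 42)
((l + w(-5))*(-10))*(-14) = ((42 - 5)*(-10))*(-14) = (37*(-10))*(-14) = -370*(-14) = 5180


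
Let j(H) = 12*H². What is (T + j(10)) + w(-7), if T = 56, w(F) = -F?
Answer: 1263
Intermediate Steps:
(T + j(10)) + w(-7) = (56 + 12*10²) - 1*(-7) = (56 + 12*100) + 7 = (56 + 1200) + 7 = 1256 + 7 = 1263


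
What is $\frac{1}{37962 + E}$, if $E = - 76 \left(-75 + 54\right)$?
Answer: $\frac{1}{39558} \approx 2.5279 \cdot 10^{-5}$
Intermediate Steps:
$E = 1596$ ($E = \left(-76\right) \left(-21\right) = 1596$)
$\frac{1}{37962 + E} = \frac{1}{37962 + 1596} = \frac{1}{39558}$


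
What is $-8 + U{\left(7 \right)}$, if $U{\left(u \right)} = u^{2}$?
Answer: $41$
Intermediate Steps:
$-8 + U{\left(7 \right)} = -8 + 7^{2} = -8 + 49 = 41$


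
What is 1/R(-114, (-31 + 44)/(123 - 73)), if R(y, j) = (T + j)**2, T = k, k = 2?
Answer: 2500/12769 ≈ 0.19579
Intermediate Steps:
T = 2
R(y, j) = (2 + j)**2
1/R(-114, (-31 + 44)/(123 - 73)) = 1/((2 + (-31 + 44)/(123 - 73))**2) = 1/((2 + 13/50)**2) = 1/((113/50)**2) = 1/(12769/2500) = 2500/12769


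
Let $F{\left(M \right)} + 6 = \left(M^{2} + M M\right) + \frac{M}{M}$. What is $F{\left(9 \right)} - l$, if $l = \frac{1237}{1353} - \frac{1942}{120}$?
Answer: $\frac{1553867}{9020} \approx 172.27$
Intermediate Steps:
$F{\left(M \right)} = -5 + 2 M^{2}$ ($F{\left(M \right)} = -6 + \left(\left(M^{2} + M M\right) + \frac{M}{M}\right) = -6 + \left(\left(M^{2} + M^{2}\right) + 1\right) = -6 + \left(2 M^{2} + 1\right) = -6 + \left(1 + 2 M^{2}\right) = -5 + 2 M^{2}$)
$l = - \frac{137727}{9020}$ ($l = 1237 \cdot \frac{1}{1353} - \frac{971}{60} = \frac{1237}{1353} - \frac{971}{60} = - \frac{137727}{9020} \approx -15.269$)
$F{\left(9 \right)} - l = \left(-5 + 2 \cdot 9^{2}\right) - - \frac{137727}{9020} = \left(-5 + 2 \cdot 81\right) + \frac{137727}{9020} = \left(-5 + 162\right) + \frac{137727}{9020} = 157 + \frac{137727}{9020} = \frac{1553867}{9020}$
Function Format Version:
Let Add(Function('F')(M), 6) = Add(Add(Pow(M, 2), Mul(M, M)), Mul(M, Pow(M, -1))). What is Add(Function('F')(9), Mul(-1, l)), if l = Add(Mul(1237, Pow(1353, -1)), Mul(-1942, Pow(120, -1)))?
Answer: Rational(1553867, 9020) ≈ 172.27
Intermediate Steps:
Function('F')(M) = Add(-5, Mul(2, Pow(M, 2))) (Function('F')(M) = Add(-6, Add(Add(Pow(M, 2), Mul(M, M)), Mul(M, Pow(M, -1)))) = Add(-6, Add(Add(Pow(M, 2), Pow(M, 2)), 1)) = Add(-6, Add(Mul(2, Pow(M, 2)), 1)) = Add(-6, Add(1, Mul(2, Pow(M, 2)))) = Add(-5, Mul(2, Pow(M, 2))))
l = Rational(-137727, 9020) (l = Add(Mul(1237, Rational(1, 1353)), Mul(-1942, Rational(1, 120))) = Add(Rational(1237, 1353), Rational(-971, 60)) = Rational(-137727, 9020) ≈ -15.269)
Add(Function('F')(9), Mul(-1, l)) = Add(Add(-5, Mul(2, Pow(9, 2))), Mul(-1, Rational(-137727, 9020))) = Add(Add(-5, Mul(2, 81)), Rational(137727, 9020)) = Add(Add(-5, 162), Rational(137727, 9020)) = Add(157, Rational(137727, 9020)) = Rational(1553867, 9020)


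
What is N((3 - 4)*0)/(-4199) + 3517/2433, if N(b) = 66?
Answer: 14607305/10216167 ≈ 1.4298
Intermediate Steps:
N((3 - 4)*0)/(-4199) + 3517/2433 = 66/(-4199) + 3517/2433 = 66*(-1/4199) + 3517*(1/2433) = -66/4199 + 3517/2433 = 14607305/10216167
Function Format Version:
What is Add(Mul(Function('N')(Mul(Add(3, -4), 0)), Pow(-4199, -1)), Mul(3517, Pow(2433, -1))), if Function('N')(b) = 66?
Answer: Rational(14607305, 10216167) ≈ 1.4298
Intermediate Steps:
Add(Mul(Function('N')(Mul(Add(3, -4), 0)), Pow(-4199, -1)), Mul(3517, Pow(2433, -1))) = Add(Mul(66, Pow(-4199, -1)), Mul(3517, Pow(2433, -1))) = Add(Mul(66, Rational(-1, 4199)), Mul(3517, Rational(1, 2433))) = Add(Rational(-66, 4199), Rational(3517, 2433)) = Rational(14607305, 10216167)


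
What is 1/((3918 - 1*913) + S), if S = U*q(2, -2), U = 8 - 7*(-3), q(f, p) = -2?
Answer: 1/2947 ≈ 0.00033933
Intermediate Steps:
U = 29 (U = 8 + 21 = 29)
S = -58 (S = 29*(-2) = -58)
1/((3918 - 1*913) + S) = 1/((3918 - 1*913) - 58) = 1/((3918 - 913) - 58) = 1/(3005 - 58) = 1/2947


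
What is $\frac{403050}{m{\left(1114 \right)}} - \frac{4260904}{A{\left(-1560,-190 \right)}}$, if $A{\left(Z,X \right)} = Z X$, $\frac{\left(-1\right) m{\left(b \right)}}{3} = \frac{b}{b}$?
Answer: $- \frac{4978200113}{37050} \approx -1.3436 \cdot 10^{5}$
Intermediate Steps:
$m{\left(b \right)} = -3$ ($m{\left(b \right)} = - 3 \frac{b}{b} = \left(-3\right) 1 = -3$)
$A{\left(Z,X \right)} = X Z$
$\frac{403050}{m{\left(1114 \right)}} - \frac{4260904}{A{\left(-1560,-190 \right)}} = \frac{403050}{-3} - \frac{4260904}{\left(-190\right) \left(-1560\right)} = 403050 \left(- \frac{1}{3}\right) - \frac{4260904}{296400} = -134350 - \frac{532613}{37050} = - \frac{4978200113}{37050}$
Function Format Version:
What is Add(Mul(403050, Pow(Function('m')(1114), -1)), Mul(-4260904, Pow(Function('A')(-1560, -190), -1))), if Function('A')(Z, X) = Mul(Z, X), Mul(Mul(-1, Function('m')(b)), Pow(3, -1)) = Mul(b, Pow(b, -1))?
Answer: Rational(-4978200113, 37050) ≈ -1.3436e+5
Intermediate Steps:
Function('m')(b) = -3 (Function('m')(b) = Mul(-3, Mul(b, Pow(b, -1))) = Mul(-3, 1) = -3)
Function('A')(Z, X) = Mul(X, Z)
Add(Mul(403050, Pow(Function('m')(1114), -1)), Mul(-4260904, Pow(Function('A')(-1560, -190), -1))) = Add(Mul(403050, Pow(-3, -1)), Mul(-4260904, Pow(Mul(-190, -1560), -1))) = Add(Mul(403050, Rational(-1, 3)), Mul(-4260904, Pow(296400, -1))) = Add(-134350, Mul(-4260904, Rational(1, 296400))) = Add(-134350, Rational(-532613, 37050)) = Rational(-4978200113, 37050)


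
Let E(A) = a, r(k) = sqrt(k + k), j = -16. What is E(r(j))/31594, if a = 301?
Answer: 301/31594 ≈ 0.0095271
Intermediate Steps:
r(k) = sqrt(2)*sqrt(k) (r(k) = sqrt(2*k) = sqrt(2)*sqrt(k))
E(A) = 301
E(r(j))/31594 = 301/31594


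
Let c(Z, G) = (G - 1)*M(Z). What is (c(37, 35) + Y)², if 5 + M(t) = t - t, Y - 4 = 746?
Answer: 336400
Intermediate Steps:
Y = 750 (Y = 4 + 746 = 750)
M(t) = -5 (M(t) = -5 + (t - t) = -5 + 0 = -5)
c(Z, G) = 5 - 5*G (c(Z, G) = (G - 1)*(-5) = (-1 + G)*(-5) = 5 - 5*G)
(c(37, 35) + Y)² = ((5 - 5*35) + 750)² = ((5 - 175) + 750)² = (-170 + 750)² = 580² = 336400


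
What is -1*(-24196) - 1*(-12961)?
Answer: 37157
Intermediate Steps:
-1*(-24196) - 1*(-12961) = 24196 + 12961 = 37157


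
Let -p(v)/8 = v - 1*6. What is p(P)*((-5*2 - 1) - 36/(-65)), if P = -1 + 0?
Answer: -38024/65 ≈ -584.98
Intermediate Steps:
P = -1
p(v) = 48 - 8*v (p(v) = -8*(v - 1*6) = -8*(v - 6) = -8*(-6 + v) = 48 - 8*v)
p(P)*((-5*2 - 1) - 36/(-65)) = (48 - 8*(-1))*((-5*2 - 1) - 36/(-65)) = (48 + 8)*((-10 - 1) - 36*(-1/65)) = 56*(-11 + 36/65) = 56*(-679/65) = -38024/65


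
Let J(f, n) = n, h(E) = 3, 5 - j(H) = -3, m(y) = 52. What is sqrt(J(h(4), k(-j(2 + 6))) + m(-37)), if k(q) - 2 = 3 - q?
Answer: sqrt(65) ≈ 8.0623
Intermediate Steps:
j(H) = 8 (j(H) = 5 - 1*(-3) = 5 + 3 = 8)
k(q) = 5 - q (k(q) = 2 + (3 - q) = 5 - q)
sqrt(J(h(4), k(-j(2 + 6))) + m(-37)) = sqrt((5 - (-1)*8) + 52) = sqrt((5 - 1*(-8)) + 52) = sqrt((5 + 8) + 52) = sqrt(13 + 52) = sqrt(65)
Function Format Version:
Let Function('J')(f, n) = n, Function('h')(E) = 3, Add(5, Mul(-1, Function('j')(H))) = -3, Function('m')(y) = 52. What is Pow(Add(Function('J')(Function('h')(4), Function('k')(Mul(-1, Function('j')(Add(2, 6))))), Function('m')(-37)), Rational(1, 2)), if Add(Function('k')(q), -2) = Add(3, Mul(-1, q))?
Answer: Pow(65, Rational(1, 2)) ≈ 8.0623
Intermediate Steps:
Function('j')(H) = 8 (Function('j')(H) = Add(5, Mul(-1, -3)) = Add(5, 3) = 8)
Function('k')(q) = Add(5, Mul(-1, q)) (Function('k')(q) = Add(2, Add(3, Mul(-1, q))) = Add(5, Mul(-1, q)))
Pow(Add(Function('J')(Function('h')(4), Function('k')(Mul(-1, Function('j')(Add(2, 6))))), Function('m')(-37)), Rational(1, 2)) = Pow(Add(Add(5, Mul(-1, Mul(-1, 8))), 52), Rational(1, 2)) = Pow(Add(Add(5, Mul(-1, -8)), 52), Rational(1, 2)) = Pow(Add(Add(5, 8), 52), Rational(1, 2)) = Pow(Add(13, 52), Rational(1, 2)) = Pow(65, Rational(1, 2))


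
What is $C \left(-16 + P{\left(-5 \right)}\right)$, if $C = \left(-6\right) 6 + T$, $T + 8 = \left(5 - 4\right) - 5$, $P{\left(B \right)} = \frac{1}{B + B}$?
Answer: $\frac{3864}{5} \approx 772.8$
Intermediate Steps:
$P{\left(B \right)} = \frac{1}{2 B}$
$T = -12$ ($T = -8 + \left(\left(5 - 4\right) - 5\right) = -8 + \left(1 - 5\right) = -8 - 4 = -12$)
$C = -48$ ($C = \left(-6\right) 6 - 12 = -36 - 12 = -48$)
$C \left(-16 + P{\left(-5 \right)}\right) = - 48 \left(-16 + \frac{1}{2 \left(-5\right)}\right) = - 48 \left(-16 + \frac{1}{2} \left(- \frac{1}{5}\right)\right) = - 48 \left(-16 - \frac{1}{10}\right) = \left(-48\right) \left(- \frac{161}{10}\right) = \frac{3864}{5}$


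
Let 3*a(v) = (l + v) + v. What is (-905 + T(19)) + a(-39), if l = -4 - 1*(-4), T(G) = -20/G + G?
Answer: -17348/19 ≈ -913.05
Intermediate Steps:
T(G) = G - 20/G
l = 0 (l = -4 + 4 = 0)
a(v) = 2*v/3 (a(v) = ((0 + v) + v)/3 = (v + v)/3 = (2*v)/3 = 2*v/3)
(-905 + T(19)) + a(-39) = (-905 + (19 - 20/19)) + (2/3)*(-39) = (-905 + (19 - 20*1/19)) - 26 = (-905 + (19 - 20/19)) - 26 = (-905 + 341/19) - 26 = -16854/19 - 26 = -17348/19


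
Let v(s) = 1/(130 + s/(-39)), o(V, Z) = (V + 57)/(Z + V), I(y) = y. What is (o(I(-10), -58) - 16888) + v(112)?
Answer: -2846959123/168572 ≈ -16889.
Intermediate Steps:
o(V, Z) = (57 + V)/(V + Z)
v(s) = 1/(130 - s/39) (v(s) = 1/(130 + s*(-1/39)) = 1/(130 - s/39))
(o(I(-10), -58) - 16888) + v(112) = ((57 - 10)/(-10 - 58) - 16888) - 39/(-5070 + 112) = (47/(-68) - 16888) - 39/(-4958) = (-1/68*47 - 16888) - 39*(-1/4958) = (-47/68 - 16888) + 39/4958 = -1148431/68 + 39/4958 = -2846959123/168572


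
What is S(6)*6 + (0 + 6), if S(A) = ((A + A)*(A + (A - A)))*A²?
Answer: 15558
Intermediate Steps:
S(A) = 2*A⁴ (S(A) = ((2*A)*(A + 0))*A² = ((2*A)*A)*A² = (2*A²)*A² = 2*A⁴)
S(6)*6 + (0 + 6) = (2*6⁴)*6 + (0 + 6) = (2*1296)*6 + 6 = 2592*6 + 6 = 15552 + 6 = 15558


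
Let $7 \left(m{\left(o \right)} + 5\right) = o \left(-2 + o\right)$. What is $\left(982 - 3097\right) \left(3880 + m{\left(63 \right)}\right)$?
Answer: $-9356760$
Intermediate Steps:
$m{\left(o \right)} = -5 + \frac{o \left(-2 + o\right)}{7}$
$\left(982 - 3097\right) \left(3880 + m{\left(63 \right)}\right) = \left(982 - 3097\right) \left(3880 - \left(23 - 567\right)\right) = - 2115 \left(3880 - -544\right) = - 2115 \left(3880 + 544\right) = \left(-2115\right) 4424 = -9356760$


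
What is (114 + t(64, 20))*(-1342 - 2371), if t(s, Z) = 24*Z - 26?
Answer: -2108984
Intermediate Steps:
t(s, Z) = -26 + 24*Z
(114 + t(64, 20))*(-1342 - 2371) = (114 + (-26 + 24*20))*(-1342 - 2371) = (114 + (-26 + 480))*(-3713) = (114 + 454)*(-3713) = 568*(-3713) = -2108984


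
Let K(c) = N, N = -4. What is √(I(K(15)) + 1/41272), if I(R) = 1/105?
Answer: √914845470/309540 ≈ 0.097714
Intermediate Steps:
K(c) = -4
I(R) = 1/105
√(I(K(15)) + 1/41272) = √(1/105 + 1/41272) = √(5911/619080) = √914845470/309540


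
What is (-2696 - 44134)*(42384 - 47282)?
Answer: 229373340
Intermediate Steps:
(-2696 - 44134)*(42384 - 47282) = -46830*(-4898) = 229373340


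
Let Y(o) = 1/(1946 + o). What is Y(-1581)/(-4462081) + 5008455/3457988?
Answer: 8157068138164087/5631885231855220 ≈ 1.4484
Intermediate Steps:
Y(-1581)/(-4462081) + 5008455/3457988 = 1/((1946 - 1581)*(-4462081)) + 5008455/3457988 = -1/4462081/365 + 5008455*(1/3457988) = (1/365)*(-1/4462081) + 5008455/3457988 = -1/1628659565 + 5008455/3457988 = 8157068138164087/5631885231855220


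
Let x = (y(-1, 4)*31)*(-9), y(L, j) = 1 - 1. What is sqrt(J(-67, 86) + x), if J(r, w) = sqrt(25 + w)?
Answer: 111**(1/4) ≈ 3.2459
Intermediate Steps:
y(L, j) = 0
x = 0 (x = (0*31)*(-9) = 0*(-9) = 0)
sqrt(J(-67, 86) + x) = sqrt(sqrt(25 + 86) + 0) = sqrt(sqrt(111) + 0) = sqrt(sqrt(111)) = 111**(1/4)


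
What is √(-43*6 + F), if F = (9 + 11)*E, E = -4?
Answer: 13*I*√2 ≈ 18.385*I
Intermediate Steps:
F = -80 (F = (9 + 11)*(-4) = 20*(-4) = -80)
√(-43*6 + F) = √(-43*6 - 80) = √(-258 - 80) = √(-338) = 13*I*√2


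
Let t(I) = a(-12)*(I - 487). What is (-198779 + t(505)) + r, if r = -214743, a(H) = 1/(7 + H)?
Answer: -2067628/5 ≈ -4.1353e+5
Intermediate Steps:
t(I) = 487/5 - I/5 (t(I) = (I - 487)/(7 - 12) = (-487 + I)/(-5) = -(-487 + I)/5 = 487/5 - I/5)
(-198779 + t(505)) + r = (-198779 + (487/5 - ⅕*505)) - 214743 = (-198779 + (487/5 - 101)) - 214743 = (-198779 - 18/5) - 214743 = -993913/5 - 214743 = -2067628/5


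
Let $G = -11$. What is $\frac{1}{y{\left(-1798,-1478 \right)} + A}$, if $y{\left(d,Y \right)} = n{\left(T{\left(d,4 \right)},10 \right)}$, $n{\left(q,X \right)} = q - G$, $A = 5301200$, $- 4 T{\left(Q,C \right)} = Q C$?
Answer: $\frac{1}{5303009} \approx 1.8857 \cdot 10^{-7}$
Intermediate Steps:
$T{\left(Q,C \right)} = - \frac{C Q}{4}$ ($T{\left(Q,C \right)} = - \frac{Q C}{4} = - \frac{C Q}{4}$)
$n{\left(q,X \right)} = 11 + q$ ($n{\left(q,X \right)} = q - -11 = q + 11 = 11 + q$)
$y{\left(d,Y \right)} = 11 - d$ ($y{\left(d,Y \right)} = 11 - 1 d = 11 - d$)
$\frac{1}{y{\left(-1798,-1478 \right)} + A} = \frac{1}{\left(11 - -1798\right) + 5301200} = \frac{1}{\left(11 + 1798\right) + 5301200} = \frac{1}{1809 + 5301200} = \frac{1}{5303009}$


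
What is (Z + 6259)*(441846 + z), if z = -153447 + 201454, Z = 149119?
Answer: 76112379434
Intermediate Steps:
z = 48007
(Z + 6259)*(441846 + z) = (149119 + 6259)*(441846 + 48007) = 155378*489853 = 76112379434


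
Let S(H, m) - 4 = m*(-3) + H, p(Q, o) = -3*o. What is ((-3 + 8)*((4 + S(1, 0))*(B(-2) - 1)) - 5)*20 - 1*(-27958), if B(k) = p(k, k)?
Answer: 32358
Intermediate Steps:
B(k) = -3*k
S(H, m) = 4 + H - 3*m (S(H, m) = 4 + (m*(-3) + H) = 4 + (-3*m + H) = 4 + (H - 3*m) = 4 + H - 3*m)
((-3 + 8)*((4 + S(1, 0))*(B(-2) - 1)) - 5)*20 - 1*(-27958) = ((-3 + 8)*((4 + (4 + 1 - 3*0))*(-3*(-2) - 1)) - 5)*20 - 1*(-27958) = (5*((4 + (4 + 1 + 0))*(6 - 1)) - 5)*20 + 27958 = (5*((4 + 5)*5) - 5)*20 + 27958 = (5*(9*5) - 5)*20 + 27958 = (5*45 - 5)*20 + 27958 = (225 - 5)*20 + 27958 = 220*20 + 27958 = 4400 + 27958 = 32358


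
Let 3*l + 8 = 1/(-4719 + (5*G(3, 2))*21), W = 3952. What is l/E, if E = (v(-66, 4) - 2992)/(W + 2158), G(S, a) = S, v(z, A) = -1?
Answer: 107636815/19771758 ≈ 5.4440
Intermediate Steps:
E = -2993/6110 (E = (-1 - 2992)/(3952 + 2158) = -2993/6110 ≈ -0.48985)
l = -35233/13212 (l = -8/3 + 1/(3*(-4719 + (5*3)*21)) = -8/3 + 1/(3*(-4719 + 15*21)) = -8/3 + 1/(3*(-4719 + 315)) = -8/3 + (1/3)/(-4404) = -8/3 + (1/3)*(-1/4404) = -8/3 - 1/13212 = -35233/13212 ≈ -2.6667)
l/E = -35233/(13212*(-2993/6110)) = -35233/13212*(-6110/2993) = 107636815/19771758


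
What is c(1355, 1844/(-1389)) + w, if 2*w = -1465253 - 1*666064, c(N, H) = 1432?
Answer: -2128453/2 ≈ -1.0642e+6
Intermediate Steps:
w = -2131317/2 (w = (-1465253 - 1*666064)/2 = (-1465253 - 666064)/2 = (½)*(-2131317) = -2131317/2 ≈ -1.0657e+6)
c(1355, 1844/(-1389)) + w = 1432 - 2131317/2 = -2128453/2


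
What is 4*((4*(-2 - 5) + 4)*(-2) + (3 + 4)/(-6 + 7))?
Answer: 220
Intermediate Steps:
4*((4*(-2 - 5) + 4)*(-2) + (3 + 4)/(-6 + 7)) = 4*((4*(-7) + 4)*(-2) + 7/1) = 4*((-28 + 4)*(-2) + 7*1) = 4*(-24*(-2) + 7) = 4*(48 + 7) = 4*55 = 220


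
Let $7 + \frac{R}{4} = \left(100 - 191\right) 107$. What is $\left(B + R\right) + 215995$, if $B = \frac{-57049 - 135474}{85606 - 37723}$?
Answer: $\frac{8476008254}{47883} \approx 1.7702 \cdot 10^{5}$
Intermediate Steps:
$R = -38976$ ($R = -28 + 4 \left(100 - 191\right) 107 = -28 + 4 \left(\left(-91\right) 107\right) = -28 + 4 \left(-9737\right) = -28 - 38948 = -38976$)
$B = - \frac{192523}{47883} \approx -4.0207$
$\left(B + R\right) + 215995 = \left(- \frac{192523}{47883} - 38976\right) + 215995 = - \frac{1866480331}{47883} + 215995 = \frac{8476008254}{47883}$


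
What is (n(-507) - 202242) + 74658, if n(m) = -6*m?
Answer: -124542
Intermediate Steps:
(n(-507) - 202242) + 74658 = (-6*(-507) - 202242) + 74658 = (3042 - 202242) + 74658 = -199200 + 74658 = -124542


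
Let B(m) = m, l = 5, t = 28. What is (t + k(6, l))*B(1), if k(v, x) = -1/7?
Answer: 195/7 ≈ 27.857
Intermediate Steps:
k(v, x) = -1/7 (k(v, x) = -1*1/7 = -1/7)
(t + k(6, l))*B(1) = (28 - 1/7)*1 = (195/7)*1 = 195/7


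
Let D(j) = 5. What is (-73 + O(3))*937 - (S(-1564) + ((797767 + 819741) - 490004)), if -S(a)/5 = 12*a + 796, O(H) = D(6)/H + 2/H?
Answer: -3850736/3 ≈ -1.2836e+6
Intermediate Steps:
O(H) = 7/H (O(H) = 5/H + 2/H = 7/H)
S(a) = -3980 - 60*a (S(a) = -5*(12*a + 796) = -5*(796 + 12*a) = -3980 - 60*a)
(-73 + O(3))*937 - (S(-1564) + ((797767 + 819741) - 490004)) = (-73 + 7/3)*937 - ((-3980 - 60*(-1564)) + ((797767 + 819741) - 490004)) = (-73 + 7*(1/3))*937 - ((-3980 + 93840) + (1617508 - 490004)) = (-73 + 7/3)*937 - (89860 + 1127504) = -212/3*937 - 1*1217364 = -198644/3 - 1217364 = -3850736/3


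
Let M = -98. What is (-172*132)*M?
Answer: 2224992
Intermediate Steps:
(-172*132)*M = -172*132*(-98) = -22704*(-98) = 2224992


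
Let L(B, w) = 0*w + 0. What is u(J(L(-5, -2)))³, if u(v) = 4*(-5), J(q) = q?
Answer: -8000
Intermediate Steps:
L(B, w) = 0 (L(B, w) = 0 + 0 = 0)
u(v) = -20
u(J(L(-5, -2)))³ = (-20)³ = -8000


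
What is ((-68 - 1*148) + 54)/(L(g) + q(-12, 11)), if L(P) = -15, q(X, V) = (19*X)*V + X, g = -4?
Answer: 54/845 ≈ 0.063905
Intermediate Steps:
q(X, V) = X + 19*V*X (q(X, V) = 19*V*X + X = X + 19*V*X)
((-68 - 1*148) + 54)/(L(g) + q(-12, 11)) = ((-68 - 1*148) + 54)/(-15 - 12*(1 + 19*11)) = ((-68 - 148) + 54)/(-15 - 12*(1 + 209)) = (-216 + 54)/(-15 - 12*210) = -162/(-15 - 2520) = -162/(-2535) = -162*(-1/2535) = 54/845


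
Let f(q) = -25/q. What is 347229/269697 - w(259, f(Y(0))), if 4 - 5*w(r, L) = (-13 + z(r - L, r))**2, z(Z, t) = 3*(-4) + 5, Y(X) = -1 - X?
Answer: 36178719/449495 ≈ 80.487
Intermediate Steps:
z(Z, t) = -7 (z(Z, t) = -12 + 5 = -7)
w(r, L) = -396/5 (w(r, L) = 4/5 - (-13 - 7)**2/5 = 4/5 - 1/5*(-20)**2 = 4/5 - 1/5*400 = 4/5 - 80 = -396/5)
347229/269697 - w(259, f(Y(0))) = 347229/269697 - 1*(-396/5) = 347229*(1/269697) + 396/5 = 115743/89899 + 396/5 = 36178719/449495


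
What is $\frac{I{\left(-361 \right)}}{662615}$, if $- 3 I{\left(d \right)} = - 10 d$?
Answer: $- \frac{722}{397569} \approx -0.001816$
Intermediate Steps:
$I{\left(d \right)} = \frac{10 d}{3}$ ($I{\left(d \right)} = - \frac{\left(-10\right) d}{3} = \frac{10 d}{3}$)
$\frac{I{\left(-361 \right)}}{662615} = \frac{\frac{10}{3} \left(-361\right)}{662615} = \left(- \frac{3610}{3}\right) \frac{1}{662615} = - \frac{722}{397569}$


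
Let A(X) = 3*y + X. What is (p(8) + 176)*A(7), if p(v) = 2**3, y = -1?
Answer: 736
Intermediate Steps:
p(v) = 8
A(X) = -3 + X (A(X) = 3*(-1) + X = -3 + X)
(p(8) + 176)*A(7) = (8 + 176)*(-3 + 7) = 184*4 = 736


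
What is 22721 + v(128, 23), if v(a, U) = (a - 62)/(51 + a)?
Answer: 4067125/179 ≈ 22721.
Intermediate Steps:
v(a, U) = (-62 + a)/(51 + a)
22721 + v(128, 23) = 22721 + (-62 + 128)/(51 + 128) = 22721 + 66/179 = 4067125/179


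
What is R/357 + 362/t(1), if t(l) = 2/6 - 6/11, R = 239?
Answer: -87001/51 ≈ -1705.9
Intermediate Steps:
t(l) = -7/33 (t(l) = 2*(1/6) - 6*1/11 = 1/3 - 6/11 = -7/33)
R/357 + 362/t(1) = 239/357 + 362/(-7/33) = 239*(1/357) + 362*(-33/7) = 239/357 - 11946/7 = -87001/51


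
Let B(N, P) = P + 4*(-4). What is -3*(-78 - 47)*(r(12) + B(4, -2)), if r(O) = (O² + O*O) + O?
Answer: 105750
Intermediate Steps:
B(N, P) = -16 + P (B(N, P) = P - 16 = -16 + P)
r(O) = O + 2*O² (r(O) = (O² + O²) + O = 2*O² + O = O + 2*O²)
-3*(-78 - 47)*(r(12) + B(4, -2)) = -3*(-78 - 47)*(12*(1 + 2*12) + (-16 - 2)) = -(-375)*(12*(1 + 24) - 18) = -(-375)*(12*25 - 18) = -(-375)*(300 - 18) = -(-375)*282 = -3*(-35250) = 105750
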